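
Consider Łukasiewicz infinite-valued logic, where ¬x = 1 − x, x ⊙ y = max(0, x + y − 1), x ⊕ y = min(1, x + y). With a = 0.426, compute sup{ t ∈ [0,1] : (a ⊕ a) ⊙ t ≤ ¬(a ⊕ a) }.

0.296

a ⊕ a = min(1, 0.426 + 0.426) = min(1, 0.852) = 0.852
So the left factor is a ⊕ a = 0.852.
¬(a ⊕ a) = 1 − 0.852 = 0.148
So the right-hand bound is ¬(a ⊕ a) = 0.148.
The residuum of the Łukasiewicz t-norm gives the supremum: min(1, 1 − 0.852 + 0.148).
1 − 0.852 + 0.148 = 0.296, so t = min(1, 0.296) = 0.296.
Check: 0.852 ⊙ 0.296 = max(0, 0.148) = 0.148 ≤ 0.148.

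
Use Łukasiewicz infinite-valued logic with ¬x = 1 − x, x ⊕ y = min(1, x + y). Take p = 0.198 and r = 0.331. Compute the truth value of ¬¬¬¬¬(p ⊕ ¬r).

¬r = 1 − 0.331 = 0.669
p ⊕ ¬r = min(1, 0.198 + 0.669) = min(1, 0.867) = 0.867
¬(p ⊕ ¬r) = 1 − 0.867 = 0.133
¬¬(p ⊕ ¬r) = 1 − 0.133 = 0.867
¬¬¬(p ⊕ ¬r) = 1 − 0.867 = 0.133
¬¬¬¬(p ⊕ ¬r) = 1 − 0.133 = 0.867
¬¬¬¬¬(p ⊕ ¬r) = 1 − 0.867 = 0.133

0.133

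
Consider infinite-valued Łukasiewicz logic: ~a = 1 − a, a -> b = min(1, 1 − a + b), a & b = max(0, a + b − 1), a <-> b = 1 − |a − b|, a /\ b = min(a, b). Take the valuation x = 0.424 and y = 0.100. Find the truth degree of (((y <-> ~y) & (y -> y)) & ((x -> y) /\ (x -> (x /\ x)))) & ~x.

~y = 1 − 0.100 = 0.900
y <-> ~y = 1 − |0.100 − 0.900| = 1 − 0.800 = 0.200
y -> y = min(1, 1 − 0.100 + 0.100) = min(1, 1.000) = 1.000
(y <-> ~y) & (y -> y) = max(0, 0.200 + 1.000 − 1) = max(0, 0.200) = 0.200
x -> y = min(1, 1 − 0.424 + 0.100) = min(1, 0.676) = 0.676
x /\ x = min(0.424, 0.424) = 0.424
x -> (x /\ x) = min(1, 1 − 0.424 + 0.424) = min(1, 1.000) = 1.000
(x -> y) /\ (x -> (x /\ x)) = min(0.676, 1.000) = 0.676
((y <-> ~y) & (y -> y)) & ((x -> y) /\ (x -> (x /\ x))) = max(0, 0.200 + 0.676 − 1) = max(0, -0.124) = 0.000
~x = 1 − 0.424 = 0.576
(((y <-> ~y) & (y -> y)) & ((x -> y) /\ (x -> (x /\ x)))) & ~x = max(0, 0.000 + 0.576 − 1) = max(0, -0.424) = 0.000

0.000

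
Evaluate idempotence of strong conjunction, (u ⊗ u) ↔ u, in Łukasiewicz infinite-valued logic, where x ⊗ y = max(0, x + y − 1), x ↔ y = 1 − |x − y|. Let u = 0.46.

u ⊗ u = max(0, 0.46 + 0.46 − 1) = max(0, -0.08) = 0.00
(u ⊗ u) ↔ u = 1 − |0.00 − 0.46| = 1 − 0.46 = 0.54
(The value 0.54 < 1 shows this instance is not satisfied; fails in Ł∞ since a ⊗ a = max(0, 2a−1) ≠ a in general.)

0.54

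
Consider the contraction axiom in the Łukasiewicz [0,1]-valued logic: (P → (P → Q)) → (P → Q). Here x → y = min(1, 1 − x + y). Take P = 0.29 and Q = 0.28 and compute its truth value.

0.99

P → Q = min(1, 1 − 0.29 + 0.28) = min(1, 0.99) = 0.99
P → (P → Q) = min(1, 1 − 0.29 + 0.99) = min(1, 1.70) = 1.00
(P → (P → Q)) → (P → Q) = min(1, 1 − 1.00 + 0.99) = min(1, 0.99) = 0.99
(The value 0.99 < 1 shows this instance is not satisfied; fails in Ł∞ (the t-norm is not idempotent).)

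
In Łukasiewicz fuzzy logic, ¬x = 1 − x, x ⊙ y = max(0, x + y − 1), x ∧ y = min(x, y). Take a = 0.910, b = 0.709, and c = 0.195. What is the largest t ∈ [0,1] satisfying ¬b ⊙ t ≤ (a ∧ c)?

0.904

¬b = 1 − 0.709 = 0.291
So the left factor is ¬b = 0.291.
a ∧ c = min(0.910, 0.195) = 0.195
So the right-hand bound is a ∧ c = 0.195.
The residuum of the Łukasiewicz t-norm gives the supremum: min(1, 1 − 0.291 + 0.195).
1 − 0.291 + 0.195 = 0.904, so t = min(1, 0.904) = 0.904.
Check: 0.291 ⊙ 0.904 = max(0, 0.195) = 0.195 ≤ 0.195.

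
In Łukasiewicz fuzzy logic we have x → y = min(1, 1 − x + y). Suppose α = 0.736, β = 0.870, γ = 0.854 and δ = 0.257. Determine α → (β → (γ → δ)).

γ → δ = min(1, 1 − 0.854 + 0.257) = min(1, 0.403) = 0.403
β → (γ → δ) = min(1, 1 − 0.870 + 0.403) = min(1, 0.533) = 0.533
α → (β → (γ → δ)) = min(1, 1 − 0.736 + 0.533) = min(1, 0.797) = 0.797

0.797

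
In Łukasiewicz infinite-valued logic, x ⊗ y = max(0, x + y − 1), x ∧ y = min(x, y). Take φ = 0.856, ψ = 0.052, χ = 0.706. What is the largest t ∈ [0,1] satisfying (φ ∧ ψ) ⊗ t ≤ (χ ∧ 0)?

0.948

φ ∧ ψ = min(0.856, 0.052) = 0.052
So the left factor is φ ∧ ψ = 0.052.
χ ∧ 0 = min(0.706, 0.000) = 0.000
So the right-hand bound is χ ∧ 0 = 0.000.
The residuum of the Łukasiewicz t-norm gives the supremum: min(1, 1 − 0.052 + 0.000).
1 − 0.052 + 0.000 = 0.948, so t = min(1, 0.948) = 0.948.
Check: 0.052 ⊗ 0.948 = max(0, 0.000) = 0.000 ≤ 0.000.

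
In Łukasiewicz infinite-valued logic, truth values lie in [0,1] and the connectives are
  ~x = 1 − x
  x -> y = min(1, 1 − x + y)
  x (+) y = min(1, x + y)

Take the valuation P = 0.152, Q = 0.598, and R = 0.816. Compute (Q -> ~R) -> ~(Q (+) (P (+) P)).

~R = 1 − 0.816 = 0.184
Q -> ~R = min(1, 1 − 0.598 + 0.184) = min(1, 0.586) = 0.586
P (+) P = min(1, 0.152 + 0.152) = min(1, 0.304) = 0.304
Q (+) (P (+) P) = min(1, 0.598 + 0.304) = min(1, 0.902) = 0.902
~(Q (+) (P (+) P)) = 1 − 0.902 = 0.098
(Q -> ~R) -> ~(Q (+) (P (+) P)) = min(1, 1 − 0.586 + 0.098) = min(1, 0.512) = 0.512

0.512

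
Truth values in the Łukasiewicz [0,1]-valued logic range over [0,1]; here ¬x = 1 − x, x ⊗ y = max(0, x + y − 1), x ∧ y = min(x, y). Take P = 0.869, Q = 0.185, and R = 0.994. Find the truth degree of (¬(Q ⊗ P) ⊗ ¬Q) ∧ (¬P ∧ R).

Q ⊗ P = max(0, 0.185 + 0.869 − 1) = max(0, 0.054) = 0.054
¬(Q ⊗ P) = 1 − 0.054 = 0.946
¬Q = 1 − 0.185 = 0.815
¬(Q ⊗ P) ⊗ ¬Q = max(0, 0.946 + 0.815 − 1) = max(0, 0.761) = 0.761
¬P = 1 − 0.869 = 0.131
¬P ∧ R = min(0.131, 0.994) = 0.131
(¬(Q ⊗ P) ⊗ ¬Q) ∧ (¬P ∧ R) = min(0.761, 0.131) = 0.131

0.131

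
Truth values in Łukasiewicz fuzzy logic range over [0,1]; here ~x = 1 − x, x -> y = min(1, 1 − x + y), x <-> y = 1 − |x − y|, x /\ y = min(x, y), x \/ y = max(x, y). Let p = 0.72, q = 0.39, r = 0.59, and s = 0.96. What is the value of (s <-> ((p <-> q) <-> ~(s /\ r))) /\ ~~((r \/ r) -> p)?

0.78

p <-> q = 1 − |0.72 − 0.39| = 1 − 0.33 = 0.67
s /\ r = min(0.96, 0.59) = 0.59
~(s /\ r) = 1 − 0.59 = 0.41
(p <-> q) <-> ~(s /\ r) = 1 − |0.67 − 0.41| = 1 − 0.26 = 0.74
s <-> ((p <-> q) <-> ~(s /\ r)) = 1 − |0.96 − 0.74| = 1 − 0.22 = 0.78
r \/ r = max(0.59, 0.59) = 0.59
(r \/ r) -> p = min(1, 1 − 0.59 + 0.72) = min(1, 1.13) = 1.00
~((r \/ r) -> p) = 1 − 1.00 = 0.00
~~((r \/ r) -> p) = 1 − 0.00 = 1.00
(s <-> ((p <-> q) <-> ~(s /\ r))) /\ ~~((r \/ r) -> p) = min(0.78, 1.00) = 0.78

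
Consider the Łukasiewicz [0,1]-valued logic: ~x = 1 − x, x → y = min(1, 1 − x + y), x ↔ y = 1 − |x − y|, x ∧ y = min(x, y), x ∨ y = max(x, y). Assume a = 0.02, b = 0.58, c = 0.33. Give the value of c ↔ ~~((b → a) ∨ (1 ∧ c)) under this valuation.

0.89

b → a = min(1, 1 − 0.58 + 0.02) = min(1, 0.44) = 0.44
1 ∧ c = min(1.00, 0.33) = 0.33
(b → a) ∨ (1 ∧ c) = max(0.44, 0.33) = 0.44
~((b → a) ∨ (1 ∧ c)) = 1 − 0.44 = 0.56
~~((b → a) ∨ (1 ∧ c)) = 1 − 0.56 = 0.44
c ↔ ~~((b → a) ∨ (1 ∧ c)) = 1 − |0.33 − 0.44| = 1 − 0.11 = 0.89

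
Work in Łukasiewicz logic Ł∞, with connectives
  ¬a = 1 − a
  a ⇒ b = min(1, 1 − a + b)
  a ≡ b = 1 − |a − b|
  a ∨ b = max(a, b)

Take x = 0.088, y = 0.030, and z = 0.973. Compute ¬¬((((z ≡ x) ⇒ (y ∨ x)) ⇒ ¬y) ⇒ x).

0.091

z ≡ x = 1 − |0.973 − 0.088| = 1 − 0.885 = 0.115
y ∨ x = max(0.030, 0.088) = 0.088
(z ≡ x) ⇒ (y ∨ x) = min(1, 1 − 0.115 + 0.088) = min(1, 0.973) = 0.973
¬y = 1 − 0.030 = 0.970
((z ≡ x) ⇒ (y ∨ x)) ⇒ ¬y = min(1, 1 − 0.973 + 0.970) = min(1, 0.997) = 0.997
(((z ≡ x) ⇒ (y ∨ x)) ⇒ ¬y) ⇒ x = min(1, 1 − 0.997 + 0.088) = min(1, 0.091) = 0.091
¬((((z ≡ x) ⇒ (y ∨ x)) ⇒ ¬y) ⇒ x) = 1 − 0.091 = 0.909
¬¬((((z ≡ x) ⇒ (y ∨ x)) ⇒ ¬y) ⇒ x) = 1 − 0.909 = 0.091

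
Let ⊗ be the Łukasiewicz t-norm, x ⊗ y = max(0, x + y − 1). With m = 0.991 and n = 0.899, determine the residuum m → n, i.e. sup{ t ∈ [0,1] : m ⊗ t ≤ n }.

The residuum of the Łukasiewicz t-norm gives the supremum: min(1, 1 − 0.991 + 0.899).
1 − 0.991 + 0.899 = 0.908, so t = min(1, 0.908) = 0.908.
Check: 0.991 ⊗ 0.908 = max(0, 0.899) = 0.899 ≤ 0.899.

0.908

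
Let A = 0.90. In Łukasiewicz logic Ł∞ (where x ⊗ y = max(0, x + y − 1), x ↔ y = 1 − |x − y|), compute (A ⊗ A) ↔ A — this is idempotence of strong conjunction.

A ⊗ A = max(0, 0.90 + 0.90 − 1) = max(0, 0.80) = 0.80
(A ⊗ A) ↔ A = 1 − |0.80 − 0.90| = 1 − 0.10 = 0.90
(The value 0.90 < 1 shows this instance is not satisfied; fails in Ł∞ since a ⊗ a = max(0, 2a−1) ≠ a in general.)

0.90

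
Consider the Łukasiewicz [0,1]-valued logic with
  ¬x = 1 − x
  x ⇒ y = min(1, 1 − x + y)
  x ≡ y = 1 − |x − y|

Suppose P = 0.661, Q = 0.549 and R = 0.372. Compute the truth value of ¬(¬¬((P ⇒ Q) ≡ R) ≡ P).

0.177

P ⇒ Q = min(1, 1 − 0.661 + 0.549) = min(1, 0.888) = 0.888
(P ⇒ Q) ≡ R = 1 − |0.888 − 0.372| = 1 − 0.516 = 0.484
¬((P ⇒ Q) ≡ R) = 1 − 0.484 = 0.516
¬¬((P ⇒ Q) ≡ R) = 1 − 0.516 = 0.484
¬¬((P ⇒ Q) ≡ R) ≡ P = 1 − |0.484 − 0.661| = 1 − 0.177 = 0.823
¬(¬¬((P ⇒ Q) ≡ R) ≡ P) = 1 − 0.823 = 0.177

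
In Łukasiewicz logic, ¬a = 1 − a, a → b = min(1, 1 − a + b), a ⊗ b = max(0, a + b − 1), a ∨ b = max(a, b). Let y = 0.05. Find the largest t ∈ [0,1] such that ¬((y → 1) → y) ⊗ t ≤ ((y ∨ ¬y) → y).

0.15

y → 1 = min(1, 1 − 0.05 + 1.00) = min(1, 1.95) = 1.00
(y → 1) → y = min(1, 1 − 1.00 + 0.05) = min(1, 0.05) = 0.05
¬((y → 1) → y) = 1 − 0.05 = 0.95
So the left factor is ¬((y → 1) → y) = 0.95.
¬y = 1 − 0.05 = 0.95
y ∨ ¬y = max(0.05, 0.95) = 0.95
(y ∨ ¬y) → y = min(1, 1 − 0.95 + 0.05) = min(1, 0.10) = 0.10
So the right-hand bound is (y ∨ ¬y) → y = 0.10.
The residuum of the Łukasiewicz t-norm gives the supremum: min(1, 1 − 0.95 + 0.10).
1 − 0.95 + 0.10 = 0.15, so t = min(1, 0.15) = 0.15.
Check: 0.95 ⊗ 0.15 = max(0, 0.10) = 0.10 ≤ 0.10.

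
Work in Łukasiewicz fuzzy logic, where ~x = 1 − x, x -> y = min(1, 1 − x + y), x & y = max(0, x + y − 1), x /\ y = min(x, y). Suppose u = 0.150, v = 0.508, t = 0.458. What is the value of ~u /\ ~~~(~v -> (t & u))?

~u = 1 − 0.150 = 0.850
~v = 1 − 0.508 = 0.492
t & u = max(0, 0.458 + 0.150 − 1) = max(0, -0.392) = 0.000
~v -> (t & u) = min(1, 1 − 0.492 + 0.000) = min(1, 0.508) = 0.508
~(~v -> (t & u)) = 1 − 0.508 = 0.492
~~(~v -> (t & u)) = 1 − 0.492 = 0.508
~~~(~v -> (t & u)) = 1 − 0.508 = 0.492
~u /\ ~~~(~v -> (t & u)) = min(0.850, 0.492) = 0.492

0.492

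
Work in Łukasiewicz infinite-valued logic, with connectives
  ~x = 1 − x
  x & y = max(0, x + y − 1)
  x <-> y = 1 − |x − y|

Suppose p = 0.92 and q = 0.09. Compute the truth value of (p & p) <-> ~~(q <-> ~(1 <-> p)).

p & p = max(0, 0.92 + 0.92 − 1) = max(0, 0.84) = 0.84
1 <-> p = 1 − |1.00 − 0.92| = 1 − 0.08 = 0.92
~(1 <-> p) = 1 − 0.92 = 0.08
q <-> ~(1 <-> p) = 1 − |0.09 − 0.08| = 1 − 0.01 = 0.99
~(q <-> ~(1 <-> p)) = 1 − 0.99 = 0.01
~~(q <-> ~(1 <-> p)) = 1 − 0.01 = 0.99
(p & p) <-> ~~(q <-> ~(1 <-> p)) = 1 − |0.84 − 0.99| = 1 − 0.15 = 0.85

0.85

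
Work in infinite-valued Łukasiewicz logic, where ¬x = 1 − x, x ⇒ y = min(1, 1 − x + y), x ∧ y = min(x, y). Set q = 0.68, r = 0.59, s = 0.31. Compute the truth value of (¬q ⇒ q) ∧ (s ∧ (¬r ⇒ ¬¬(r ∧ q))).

¬q = 1 − 0.68 = 0.32
¬q ⇒ q = min(1, 1 − 0.32 + 0.68) = min(1, 1.36) = 1.00
¬r = 1 − 0.59 = 0.41
r ∧ q = min(0.59, 0.68) = 0.59
¬(r ∧ q) = 1 − 0.59 = 0.41
¬¬(r ∧ q) = 1 − 0.41 = 0.59
¬r ⇒ ¬¬(r ∧ q) = min(1, 1 − 0.41 + 0.59) = min(1, 1.18) = 1.00
s ∧ (¬r ⇒ ¬¬(r ∧ q)) = min(0.31, 1.00) = 0.31
(¬q ⇒ q) ∧ (s ∧ (¬r ⇒ ¬¬(r ∧ q))) = min(1.00, 0.31) = 0.31

0.31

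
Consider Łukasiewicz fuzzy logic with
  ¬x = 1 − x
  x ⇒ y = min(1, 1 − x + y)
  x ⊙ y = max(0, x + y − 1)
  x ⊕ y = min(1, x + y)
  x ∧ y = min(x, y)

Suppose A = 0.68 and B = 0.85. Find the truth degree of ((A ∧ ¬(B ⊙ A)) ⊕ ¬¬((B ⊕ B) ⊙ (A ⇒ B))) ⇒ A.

0.68

B ⊙ A = max(0, 0.85 + 0.68 − 1) = max(0, 0.53) = 0.53
¬(B ⊙ A) = 1 − 0.53 = 0.47
A ∧ ¬(B ⊙ A) = min(0.68, 0.47) = 0.47
B ⊕ B = min(1, 0.85 + 0.85) = min(1, 1.70) = 1.00
A ⇒ B = min(1, 1 − 0.68 + 0.85) = min(1, 1.17) = 1.00
(B ⊕ B) ⊙ (A ⇒ B) = max(0, 1.00 + 1.00 − 1) = max(0, 1.00) = 1.00
¬((B ⊕ B) ⊙ (A ⇒ B)) = 1 − 1.00 = 0.00
¬¬((B ⊕ B) ⊙ (A ⇒ B)) = 1 − 0.00 = 1.00
(A ∧ ¬(B ⊙ A)) ⊕ ¬¬((B ⊕ B) ⊙ (A ⇒ B)) = min(1, 0.47 + 1.00) = min(1, 1.47) = 1.00
((A ∧ ¬(B ⊙ A)) ⊕ ¬¬((B ⊕ B) ⊙ (A ⇒ B))) ⇒ A = min(1, 1 − 1.00 + 0.68) = min(1, 0.68) = 0.68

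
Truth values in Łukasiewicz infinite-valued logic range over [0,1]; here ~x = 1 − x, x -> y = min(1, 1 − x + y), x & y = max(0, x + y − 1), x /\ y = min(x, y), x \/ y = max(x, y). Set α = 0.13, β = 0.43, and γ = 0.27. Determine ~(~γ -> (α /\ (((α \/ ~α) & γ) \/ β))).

~γ = 1 − 0.27 = 0.73
~α = 1 − 0.13 = 0.87
α \/ ~α = max(0.13, 0.87) = 0.87
(α \/ ~α) & γ = max(0, 0.87 + 0.27 − 1) = max(0, 0.14) = 0.14
((α \/ ~α) & γ) \/ β = max(0.14, 0.43) = 0.43
α /\ (((α \/ ~α) & γ) \/ β) = min(0.13, 0.43) = 0.13
~γ -> (α /\ (((α \/ ~α) & γ) \/ β)) = min(1, 1 − 0.73 + 0.13) = min(1, 0.40) = 0.40
~(~γ -> (α /\ (((α \/ ~α) & γ) \/ β))) = 1 − 0.40 = 0.60

0.60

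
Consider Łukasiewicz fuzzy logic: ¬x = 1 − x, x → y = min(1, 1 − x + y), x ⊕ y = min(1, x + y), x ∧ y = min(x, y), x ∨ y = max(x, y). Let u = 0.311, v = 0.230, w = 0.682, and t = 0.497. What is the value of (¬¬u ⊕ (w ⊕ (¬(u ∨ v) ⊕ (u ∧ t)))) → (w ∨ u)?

0.682

¬u = 1 − 0.311 = 0.689
¬¬u = 1 − 0.689 = 0.311
u ∨ v = max(0.311, 0.230) = 0.311
¬(u ∨ v) = 1 − 0.311 = 0.689
u ∧ t = min(0.311, 0.497) = 0.311
¬(u ∨ v) ⊕ (u ∧ t) = min(1, 0.689 + 0.311) = min(1, 1.000) = 1.000
w ⊕ (¬(u ∨ v) ⊕ (u ∧ t)) = min(1, 0.682 + 1.000) = min(1, 1.682) = 1.000
¬¬u ⊕ (w ⊕ (¬(u ∨ v) ⊕ (u ∧ t))) = min(1, 0.311 + 1.000) = min(1, 1.311) = 1.000
w ∨ u = max(0.682, 0.311) = 0.682
(¬¬u ⊕ (w ⊕ (¬(u ∨ v) ⊕ (u ∧ t)))) → (w ∨ u) = min(1, 1 − 1.000 + 0.682) = min(1, 0.682) = 0.682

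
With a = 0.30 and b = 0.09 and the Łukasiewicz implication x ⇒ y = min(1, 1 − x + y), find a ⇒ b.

a ⇒ b = min(1, 1 − 0.30 + 0.09) = min(1, 0.79) = 0.79
For comparison, the Gödel implication (1 if x ≤ y else y) would give 0.09.

0.79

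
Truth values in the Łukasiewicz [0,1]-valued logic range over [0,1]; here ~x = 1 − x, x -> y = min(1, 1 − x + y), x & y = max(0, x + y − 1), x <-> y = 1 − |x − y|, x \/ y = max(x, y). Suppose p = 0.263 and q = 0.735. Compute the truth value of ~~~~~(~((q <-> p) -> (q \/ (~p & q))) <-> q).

0.735

q <-> p = 1 − |0.735 − 0.263| = 1 − 0.472 = 0.528
~p = 1 − 0.263 = 0.737
~p & q = max(0, 0.737 + 0.735 − 1) = max(0, 0.472) = 0.472
q \/ (~p & q) = max(0.735, 0.472) = 0.735
(q <-> p) -> (q \/ (~p & q)) = min(1, 1 − 0.528 + 0.735) = min(1, 1.207) = 1.000
~((q <-> p) -> (q \/ (~p & q))) = 1 − 1.000 = 0.000
~((q <-> p) -> (q \/ (~p & q))) <-> q = 1 − |0.000 − 0.735| = 1 − 0.735 = 0.265
~(~((q <-> p) -> (q \/ (~p & q))) <-> q) = 1 − 0.265 = 0.735
~~(~((q <-> p) -> (q \/ (~p & q))) <-> q) = 1 − 0.735 = 0.265
~~~(~((q <-> p) -> (q \/ (~p & q))) <-> q) = 1 − 0.265 = 0.735
~~~~(~((q <-> p) -> (q \/ (~p & q))) <-> q) = 1 − 0.735 = 0.265
~~~~~(~((q <-> p) -> (q \/ (~p & q))) <-> q) = 1 − 0.265 = 0.735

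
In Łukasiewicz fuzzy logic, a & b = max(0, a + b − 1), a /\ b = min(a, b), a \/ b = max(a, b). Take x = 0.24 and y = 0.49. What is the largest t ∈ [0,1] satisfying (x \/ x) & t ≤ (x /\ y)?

x \/ x = max(0.24, 0.24) = 0.24
So the left factor is x \/ x = 0.24.
x /\ y = min(0.24, 0.49) = 0.24
So the right-hand bound is x /\ y = 0.24.
The residuum of the Łukasiewicz t-norm gives the supremum: min(1, 1 − 0.24 + 0.24).
1 − 0.24 + 0.24 = 1.00, so t = min(1, 1.00) = 1.00.
Check: 0.24 & 1.00 = max(0, 0.24) = 0.24 ≤ 0.24.

1.00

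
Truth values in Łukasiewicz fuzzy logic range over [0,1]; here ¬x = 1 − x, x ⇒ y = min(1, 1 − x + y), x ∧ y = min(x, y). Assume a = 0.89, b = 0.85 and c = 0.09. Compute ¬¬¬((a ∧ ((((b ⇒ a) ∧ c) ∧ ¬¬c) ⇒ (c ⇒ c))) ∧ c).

0.91

b ⇒ a = min(1, 1 − 0.85 + 0.89) = min(1, 1.04) = 1.00
(b ⇒ a) ∧ c = min(1.00, 0.09) = 0.09
¬c = 1 − 0.09 = 0.91
¬¬c = 1 − 0.91 = 0.09
((b ⇒ a) ∧ c) ∧ ¬¬c = min(0.09, 0.09) = 0.09
c ⇒ c = min(1, 1 − 0.09 + 0.09) = min(1, 1.00) = 1.00
(((b ⇒ a) ∧ c) ∧ ¬¬c) ⇒ (c ⇒ c) = min(1, 1 − 0.09 + 1.00) = min(1, 1.91) = 1.00
a ∧ ((((b ⇒ a) ∧ c) ∧ ¬¬c) ⇒ (c ⇒ c)) = min(0.89, 1.00) = 0.89
(a ∧ ((((b ⇒ a) ∧ c) ∧ ¬¬c) ⇒ (c ⇒ c))) ∧ c = min(0.89, 0.09) = 0.09
¬((a ∧ ((((b ⇒ a) ∧ c) ∧ ¬¬c) ⇒ (c ⇒ c))) ∧ c) = 1 − 0.09 = 0.91
¬¬((a ∧ ((((b ⇒ a) ∧ c) ∧ ¬¬c) ⇒ (c ⇒ c))) ∧ c) = 1 − 0.91 = 0.09
¬¬¬((a ∧ ((((b ⇒ a) ∧ c) ∧ ¬¬c) ⇒ (c ⇒ c))) ∧ c) = 1 − 0.09 = 0.91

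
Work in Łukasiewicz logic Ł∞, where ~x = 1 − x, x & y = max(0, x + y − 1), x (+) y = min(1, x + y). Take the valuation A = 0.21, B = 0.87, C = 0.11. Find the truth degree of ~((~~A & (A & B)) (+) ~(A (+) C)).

0.32

~A = 1 − 0.21 = 0.79
~~A = 1 − 0.79 = 0.21
A & B = max(0, 0.21 + 0.87 − 1) = max(0, 0.08) = 0.08
~~A & (A & B) = max(0, 0.21 + 0.08 − 1) = max(0, -0.71) = 0.00
A (+) C = min(1, 0.21 + 0.11) = min(1, 0.32) = 0.32
~(A (+) C) = 1 − 0.32 = 0.68
(~~A & (A & B)) (+) ~(A (+) C) = min(1, 0.00 + 0.68) = min(1, 0.68) = 0.68
~((~~A & (A & B)) (+) ~(A (+) C)) = 1 − 0.68 = 0.32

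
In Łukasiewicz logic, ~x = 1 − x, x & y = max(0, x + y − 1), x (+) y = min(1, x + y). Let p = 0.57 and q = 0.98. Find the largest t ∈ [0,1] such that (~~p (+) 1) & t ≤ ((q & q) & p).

0.53

~p = 1 − 0.57 = 0.43
~~p = 1 − 0.43 = 0.57
~~p (+) 1 = min(1, 0.57 + 1.00) = min(1, 1.57) = 1.00
So the left factor is ~~p (+) 1 = 1.00.
q & q = max(0, 0.98 + 0.98 − 1) = max(0, 0.96) = 0.96
(q & q) & p = max(0, 0.96 + 0.57 − 1) = max(0, 0.53) = 0.53
So the right-hand bound is (q & q) & p = 0.53.
The residuum of the Łukasiewicz t-norm gives the supremum: min(1, 1 − 1.00 + 0.53).
1 − 1.00 + 0.53 = 0.53, so t = min(1, 0.53) = 0.53.
Check: 1.00 & 0.53 = max(0, 0.53) = 0.53 ≤ 0.53.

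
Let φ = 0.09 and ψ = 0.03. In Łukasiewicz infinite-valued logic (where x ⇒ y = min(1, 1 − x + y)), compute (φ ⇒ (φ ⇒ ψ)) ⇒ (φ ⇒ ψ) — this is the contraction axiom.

φ ⇒ ψ = min(1, 1 − 0.09 + 0.03) = min(1, 0.94) = 0.94
φ ⇒ (φ ⇒ ψ) = min(1, 1 − 0.09 + 0.94) = min(1, 1.85) = 1.00
(φ ⇒ (φ ⇒ ψ)) ⇒ (φ ⇒ ψ) = min(1, 1 − 1.00 + 0.94) = min(1, 0.94) = 0.94
(The value 0.94 < 1 shows this instance is not satisfied; fails in Ł∞ (the t-norm is not idempotent).)

0.94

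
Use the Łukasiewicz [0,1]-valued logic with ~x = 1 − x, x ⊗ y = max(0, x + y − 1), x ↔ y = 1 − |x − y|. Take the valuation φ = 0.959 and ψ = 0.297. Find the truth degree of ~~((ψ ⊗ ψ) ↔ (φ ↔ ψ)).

0.662

ψ ⊗ ψ = max(0, 0.297 + 0.297 − 1) = max(0, -0.406) = 0.000
φ ↔ ψ = 1 − |0.959 − 0.297| = 1 − 0.662 = 0.338
(ψ ⊗ ψ) ↔ (φ ↔ ψ) = 1 − |0.000 − 0.338| = 1 − 0.338 = 0.662
~((ψ ⊗ ψ) ↔ (φ ↔ ψ)) = 1 − 0.662 = 0.338
~~((ψ ⊗ ψ) ↔ (φ ↔ ψ)) = 1 − 0.338 = 0.662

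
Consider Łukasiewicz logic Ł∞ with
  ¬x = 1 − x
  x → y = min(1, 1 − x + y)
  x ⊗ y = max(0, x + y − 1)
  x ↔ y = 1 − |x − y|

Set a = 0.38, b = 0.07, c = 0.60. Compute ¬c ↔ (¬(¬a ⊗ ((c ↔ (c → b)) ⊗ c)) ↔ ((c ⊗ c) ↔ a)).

0.49

¬c = 1 − 0.60 = 0.40
¬a = 1 − 0.38 = 0.62
c → b = min(1, 1 − 0.60 + 0.07) = min(1, 0.47) = 0.47
c ↔ (c → b) = 1 − |0.60 − 0.47| = 1 − 0.13 = 0.87
(c ↔ (c → b)) ⊗ c = max(0, 0.87 + 0.60 − 1) = max(0, 0.47) = 0.47
¬a ⊗ ((c ↔ (c → b)) ⊗ c) = max(0, 0.62 + 0.47 − 1) = max(0, 0.09) = 0.09
¬(¬a ⊗ ((c ↔ (c → b)) ⊗ c)) = 1 − 0.09 = 0.91
c ⊗ c = max(0, 0.60 + 0.60 − 1) = max(0, 0.20) = 0.20
(c ⊗ c) ↔ a = 1 − |0.20 − 0.38| = 1 − 0.18 = 0.82
¬(¬a ⊗ ((c ↔ (c → b)) ⊗ c)) ↔ ((c ⊗ c) ↔ a) = 1 − |0.91 − 0.82| = 1 − 0.09 = 0.91
¬c ↔ (¬(¬a ⊗ ((c ↔ (c → b)) ⊗ c)) ↔ ((c ⊗ c) ↔ a)) = 1 − |0.40 − 0.91| = 1 − 0.51 = 0.49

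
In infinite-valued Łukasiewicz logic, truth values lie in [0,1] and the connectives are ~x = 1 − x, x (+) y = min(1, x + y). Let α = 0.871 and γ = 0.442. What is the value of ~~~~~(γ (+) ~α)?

0.429

~α = 1 − 0.871 = 0.129
γ (+) ~α = min(1, 0.442 + 0.129) = min(1, 0.571) = 0.571
~(γ (+) ~α) = 1 − 0.571 = 0.429
~~(γ (+) ~α) = 1 − 0.429 = 0.571
~~~(γ (+) ~α) = 1 − 0.571 = 0.429
~~~~(γ (+) ~α) = 1 − 0.429 = 0.571
~~~~~(γ (+) ~α) = 1 − 0.571 = 0.429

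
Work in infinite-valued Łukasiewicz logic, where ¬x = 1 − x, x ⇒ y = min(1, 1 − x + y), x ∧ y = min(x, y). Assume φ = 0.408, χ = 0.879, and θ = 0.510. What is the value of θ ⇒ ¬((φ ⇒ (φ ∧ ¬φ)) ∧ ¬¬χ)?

¬φ = 1 − 0.408 = 0.592
φ ∧ ¬φ = min(0.408, 0.592) = 0.408
φ ⇒ (φ ∧ ¬φ) = min(1, 1 − 0.408 + 0.408) = min(1, 1.000) = 1.000
¬χ = 1 − 0.879 = 0.121
¬¬χ = 1 − 0.121 = 0.879
(φ ⇒ (φ ∧ ¬φ)) ∧ ¬¬χ = min(1.000, 0.879) = 0.879
¬((φ ⇒ (φ ∧ ¬φ)) ∧ ¬¬χ) = 1 − 0.879 = 0.121
θ ⇒ ¬((φ ⇒ (φ ∧ ¬φ)) ∧ ¬¬χ) = min(1, 1 − 0.510 + 0.121) = min(1, 0.611) = 0.611

0.611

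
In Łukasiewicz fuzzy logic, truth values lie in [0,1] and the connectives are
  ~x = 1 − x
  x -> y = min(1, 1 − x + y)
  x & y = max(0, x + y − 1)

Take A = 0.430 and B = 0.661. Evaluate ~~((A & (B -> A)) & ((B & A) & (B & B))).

0.000

B -> A = min(1, 1 − 0.661 + 0.430) = min(1, 0.769) = 0.769
A & (B -> A) = max(0, 0.430 + 0.769 − 1) = max(0, 0.199) = 0.199
B & A = max(0, 0.661 + 0.430 − 1) = max(0, 0.091) = 0.091
B & B = max(0, 0.661 + 0.661 − 1) = max(0, 0.322) = 0.322
(B & A) & (B & B) = max(0, 0.091 + 0.322 − 1) = max(0, -0.587) = 0.000
(A & (B -> A)) & ((B & A) & (B & B)) = max(0, 0.199 + 0.000 − 1) = max(0, -0.801) = 0.000
~((A & (B -> A)) & ((B & A) & (B & B))) = 1 − 0.000 = 1.000
~~((A & (B -> A)) & ((B & A) & (B & B))) = 1 − 1.000 = 0.000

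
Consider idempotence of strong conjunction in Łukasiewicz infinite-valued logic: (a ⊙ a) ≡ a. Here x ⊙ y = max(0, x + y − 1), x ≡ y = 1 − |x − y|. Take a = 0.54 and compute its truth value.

0.54

a ⊙ a = max(0, 0.54 + 0.54 − 1) = max(0, 0.08) = 0.08
(a ⊙ a) ≡ a = 1 − |0.08 − 0.54| = 1 − 0.46 = 0.54
(The value 0.54 < 1 shows this instance is not satisfied; fails in Ł∞ since a ⊗ a = max(0, 2a−1) ≠ a in general.)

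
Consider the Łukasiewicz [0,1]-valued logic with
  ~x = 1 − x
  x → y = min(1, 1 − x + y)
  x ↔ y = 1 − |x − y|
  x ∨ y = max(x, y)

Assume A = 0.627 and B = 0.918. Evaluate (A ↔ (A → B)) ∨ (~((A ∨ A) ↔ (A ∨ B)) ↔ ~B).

0.791

A → B = min(1, 1 − 0.627 + 0.918) = min(1, 1.291) = 1.000
A ↔ (A → B) = 1 − |0.627 − 1.000| = 1 − 0.373 = 0.627
A ∨ A = max(0.627, 0.627) = 0.627
A ∨ B = max(0.627, 0.918) = 0.918
(A ∨ A) ↔ (A ∨ B) = 1 − |0.627 − 0.918| = 1 − 0.291 = 0.709
~((A ∨ A) ↔ (A ∨ B)) = 1 − 0.709 = 0.291
~B = 1 − 0.918 = 0.082
~((A ∨ A) ↔ (A ∨ B)) ↔ ~B = 1 − |0.291 − 0.082| = 1 − 0.209 = 0.791
(A ↔ (A → B)) ∨ (~((A ∨ A) ↔ (A ∨ B)) ↔ ~B) = max(0.627, 0.791) = 0.791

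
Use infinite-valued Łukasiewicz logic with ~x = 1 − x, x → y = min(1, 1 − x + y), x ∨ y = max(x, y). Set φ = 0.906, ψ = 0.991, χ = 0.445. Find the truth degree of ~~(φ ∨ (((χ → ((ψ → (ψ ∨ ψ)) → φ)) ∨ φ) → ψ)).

0.991

ψ ∨ ψ = max(0.991, 0.991) = 0.991
ψ → (ψ ∨ ψ) = min(1, 1 − 0.991 + 0.991) = min(1, 1.000) = 1.000
(ψ → (ψ ∨ ψ)) → φ = min(1, 1 − 1.000 + 0.906) = min(1, 0.906) = 0.906
χ → ((ψ → (ψ ∨ ψ)) → φ) = min(1, 1 − 0.445 + 0.906) = min(1, 1.461) = 1.000
(χ → ((ψ → (ψ ∨ ψ)) → φ)) ∨ φ = max(1.000, 0.906) = 1.000
((χ → ((ψ → (ψ ∨ ψ)) → φ)) ∨ φ) → ψ = min(1, 1 − 1.000 + 0.991) = min(1, 0.991) = 0.991
φ ∨ (((χ → ((ψ → (ψ ∨ ψ)) → φ)) ∨ φ) → ψ) = max(0.906, 0.991) = 0.991
~(φ ∨ (((χ → ((ψ → (ψ ∨ ψ)) → φ)) ∨ φ) → ψ)) = 1 − 0.991 = 0.009
~~(φ ∨ (((χ → ((ψ → (ψ ∨ ψ)) → φ)) ∨ φ) → ψ)) = 1 − 0.009 = 0.991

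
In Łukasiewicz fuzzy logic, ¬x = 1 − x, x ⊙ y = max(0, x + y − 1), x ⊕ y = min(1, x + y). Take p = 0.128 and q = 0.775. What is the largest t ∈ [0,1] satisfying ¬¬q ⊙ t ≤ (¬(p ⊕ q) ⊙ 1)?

0.322

¬q = 1 − 0.775 = 0.225
¬¬q = 1 − 0.225 = 0.775
So the left factor is ¬¬q = 0.775.
p ⊕ q = min(1, 0.128 + 0.775) = min(1, 0.903) = 0.903
¬(p ⊕ q) = 1 − 0.903 = 0.097
¬(p ⊕ q) ⊙ 1 = max(0, 0.097 + 1.000 − 1) = max(0, 0.097) = 0.097
So the right-hand bound is ¬(p ⊕ q) ⊙ 1 = 0.097.
The residuum of the Łukasiewicz t-norm gives the supremum: min(1, 1 − 0.775 + 0.097).
1 − 0.775 + 0.097 = 0.322, so t = min(1, 0.322) = 0.322.
Check: 0.775 ⊙ 0.322 = max(0, 0.097) = 0.097 ≤ 0.097.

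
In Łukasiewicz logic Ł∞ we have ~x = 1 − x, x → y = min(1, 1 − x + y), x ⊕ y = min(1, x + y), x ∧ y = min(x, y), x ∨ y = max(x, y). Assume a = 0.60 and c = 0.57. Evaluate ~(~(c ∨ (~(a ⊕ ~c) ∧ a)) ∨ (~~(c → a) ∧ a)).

0.40

~c = 1 − 0.57 = 0.43
a ⊕ ~c = min(1, 0.60 + 0.43) = min(1, 1.03) = 1.00
~(a ⊕ ~c) = 1 − 1.00 = 0.00
~(a ⊕ ~c) ∧ a = min(0.00, 0.60) = 0.00
c ∨ (~(a ⊕ ~c) ∧ a) = max(0.57, 0.00) = 0.57
~(c ∨ (~(a ⊕ ~c) ∧ a)) = 1 − 0.57 = 0.43
c → a = min(1, 1 − 0.57 + 0.60) = min(1, 1.03) = 1.00
~(c → a) = 1 − 1.00 = 0.00
~~(c → a) = 1 − 0.00 = 1.00
~~(c → a) ∧ a = min(1.00, 0.60) = 0.60
~(c ∨ (~(a ⊕ ~c) ∧ a)) ∨ (~~(c → a) ∧ a) = max(0.43, 0.60) = 0.60
~(~(c ∨ (~(a ⊕ ~c) ∧ a)) ∨ (~~(c → a) ∧ a)) = 1 − 0.60 = 0.40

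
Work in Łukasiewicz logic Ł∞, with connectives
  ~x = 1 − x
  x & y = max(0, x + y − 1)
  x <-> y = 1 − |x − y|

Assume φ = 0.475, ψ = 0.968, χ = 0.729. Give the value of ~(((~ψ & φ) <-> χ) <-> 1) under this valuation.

~ψ = 1 − 0.968 = 0.032
~ψ & φ = max(0, 0.032 + 0.475 − 1) = max(0, -0.493) = 0.000
(~ψ & φ) <-> χ = 1 − |0.000 − 0.729| = 1 − 0.729 = 0.271
((~ψ & φ) <-> χ) <-> 1 = 1 − |0.271 − 1.000| = 1 − 0.729 = 0.271
~(((~ψ & φ) <-> χ) <-> 1) = 1 − 0.271 = 0.729

0.729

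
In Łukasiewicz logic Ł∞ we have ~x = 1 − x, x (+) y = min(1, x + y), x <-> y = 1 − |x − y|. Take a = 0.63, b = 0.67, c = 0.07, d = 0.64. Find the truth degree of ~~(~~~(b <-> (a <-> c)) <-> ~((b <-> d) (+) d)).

a <-> c = 1 − |0.63 − 0.07| = 1 − 0.56 = 0.44
b <-> (a <-> c) = 1 − |0.67 − 0.44| = 1 − 0.23 = 0.77
~(b <-> (a <-> c)) = 1 − 0.77 = 0.23
~~(b <-> (a <-> c)) = 1 − 0.23 = 0.77
~~~(b <-> (a <-> c)) = 1 − 0.77 = 0.23
b <-> d = 1 − |0.67 − 0.64| = 1 − 0.03 = 0.97
(b <-> d) (+) d = min(1, 0.97 + 0.64) = min(1, 1.61) = 1.00
~((b <-> d) (+) d) = 1 − 1.00 = 0.00
~~~(b <-> (a <-> c)) <-> ~((b <-> d) (+) d) = 1 − |0.23 − 0.00| = 1 − 0.23 = 0.77
~(~~~(b <-> (a <-> c)) <-> ~((b <-> d) (+) d)) = 1 − 0.77 = 0.23
~~(~~~(b <-> (a <-> c)) <-> ~((b <-> d) (+) d)) = 1 − 0.23 = 0.77

0.77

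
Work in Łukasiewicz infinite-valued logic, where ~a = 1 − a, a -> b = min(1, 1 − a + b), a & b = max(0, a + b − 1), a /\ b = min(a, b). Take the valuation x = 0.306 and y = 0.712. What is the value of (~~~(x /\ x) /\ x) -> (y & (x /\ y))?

x /\ x = min(0.306, 0.306) = 0.306
~(x /\ x) = 1 − 0.306 = 0.694
~~(x /\ x) = 1 − 0.694 = 0.306
~~~(x /\ x) = 1 − 0.306 = 0.694
~~~(x /\ x) /\ x = min(0.694, 0.306) = 0.306
x /\ y = min(0.306, 0.712) = 0.306
y & (x /\ y) = max(0, 0.712 + 0.306 − 1) = max(0, 0.018) = 0.018
(~~~(x /\ x) /\ x) -> (y & (x /\ y)) = min(1, 1 − 0.306 + 0.018) = min(1, 0.712) = 0.712

0.712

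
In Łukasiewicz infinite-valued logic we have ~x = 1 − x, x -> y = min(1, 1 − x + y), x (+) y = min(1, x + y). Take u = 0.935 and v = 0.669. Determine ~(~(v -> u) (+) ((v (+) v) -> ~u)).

0.935

v -> u = min(1, 1 − 0.669 + 0.935) = min(1, 1.266) = 1.000
~(v -> u) = 1 − 1.000 = 0.000
v (+) v = min(1, 0.669 + 0.669) = min(1, 1.338) = 1.000
~u = 1 − 0.935 = 0.065
(v (+) v) -> ~u = min(1, 1 − 1.000 + 0.065) = min(1, 0.065) = 0.065
~(v -> u) (+) ((v (+) v) -> ~u) = min(1, 0.000 + 0.065) = min(1, 0.065) = 0.065
~(~(v -> u) (+) ((v (+) v) -> ~u)) = 1 − 0.065 = 0.935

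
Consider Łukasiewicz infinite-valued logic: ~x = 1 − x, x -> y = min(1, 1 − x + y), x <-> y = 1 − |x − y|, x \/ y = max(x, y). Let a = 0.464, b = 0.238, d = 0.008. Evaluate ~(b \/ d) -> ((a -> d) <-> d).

0.702

b \/ d = max(0.238, 0.008) = 0.238
~(b \/ d) = 1 − 0.238 = 0.762
a -> d = min(1, 1 − 0.464 + 0.008) = min(1, 0.544) = 0.544
(a -> d) <-> d = 1 − |0.544 − 0.008| = 1 − 0.536 = 0.464
~(b \/ d) -> ((a -> d) <-> d) = min(1, 1 − 0.762 + 0.464) = min(1, 0.702) = 0.702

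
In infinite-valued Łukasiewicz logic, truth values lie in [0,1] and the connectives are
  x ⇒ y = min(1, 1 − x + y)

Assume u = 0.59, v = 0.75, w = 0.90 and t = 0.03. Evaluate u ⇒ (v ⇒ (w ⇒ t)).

w ⇒ t = min(1, 1 − 0.90 + 0.03) = min(1, 0.13) = 0.13
v ⇒ (w ⇒ t) = min(1, 1 − 0.75 + 0.13) = min(1, 0.38) = 0.38
u ⇒ (v ⇒ (w ⇒ t)) = min(1, 1 − 0.59 + 0.38) = min(1, 0.79) = 0.79

0.79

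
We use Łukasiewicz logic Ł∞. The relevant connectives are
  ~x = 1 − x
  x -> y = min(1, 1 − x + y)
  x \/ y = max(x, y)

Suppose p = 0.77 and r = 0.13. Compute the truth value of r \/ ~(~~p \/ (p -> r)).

0.23

~p = 1 − 0.77 = 0.23
~~p = 1 − 0.23 = 0.77
p -> r = min(1, 1 − 0.77 + 0.13) = min(1, 0.36) = 0.36
~~p \/ (p -> r) = max(0.77, 0.36) = 0.77
~(~~p \/ (p -> r)) = 1 − 0.77 = 0.23
r \/ ~(~~p \/ (p -> r)) = max(0.13, 0.23) = 0.23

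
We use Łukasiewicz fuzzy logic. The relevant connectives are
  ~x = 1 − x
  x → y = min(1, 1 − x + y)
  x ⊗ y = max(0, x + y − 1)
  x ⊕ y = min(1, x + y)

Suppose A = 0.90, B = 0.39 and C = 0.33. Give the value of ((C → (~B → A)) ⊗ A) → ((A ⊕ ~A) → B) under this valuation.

0.49

~B = 1 − 0.39 = 0.61
~B → A = min(1, 1 − 0.61 + 0.90) = min(1, 1.29) = 1.00
C → (~B → A) = min(1, 1 − 0.33 + 1.00) = min(1, 1.67) = 1.00
(C → (~B → A)) ⊗ A = max(0, 1.00 + 0.90 − 1) = max(0, 0.90) = 0.90
~A = 1 − 0.90 = 0.10
A ⊕ ~A = min(1, 0.90 + 0.10) = min(1, 1.00) = 1.00
(A ⊕ ~A) → B = min(1, 1 − 1.00 + 0.39) = min(1, 0.39) = 0.39
((C → (~B → A)) ⊗ A) → ((A ⊕ ~A) → B) = min(1, 1 − 0.90 + 0.39) = min(1, 0.49) = 0.49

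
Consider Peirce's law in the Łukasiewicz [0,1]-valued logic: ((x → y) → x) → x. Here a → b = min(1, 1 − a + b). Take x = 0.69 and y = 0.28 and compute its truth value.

x → y = min(1, 1 − 0.69 + 0.28) = min(1, 0.59) = 0.59
(x → y) → x = min(1, 1 − 0.59 + 0.69) = min(1, 1.10) = 1.00
((x → y) → x) → x = min(1, 1 − 1.00 + 0.69) = min(1, 0.69) = 0.69
(The value 0.69 < 1 shows this instance is not satisfied; not a Ł∞-tautology in general.)

0.69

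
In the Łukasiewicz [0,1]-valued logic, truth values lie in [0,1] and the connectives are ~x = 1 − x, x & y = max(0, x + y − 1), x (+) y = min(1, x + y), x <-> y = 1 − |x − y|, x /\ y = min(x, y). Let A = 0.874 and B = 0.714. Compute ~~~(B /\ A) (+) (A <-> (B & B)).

B /\ A = min(0.714, 0.874) = 0.714
~(B /\ A) = 1 − 0.714 = 0.286
~~(B /\ A) = 1 − 0.286 = 0.714
~~~(B /\ A) = 1 − 0.714 = 0.286
B & B = max(0, 0.714 + 0.714 − 1) = max(0, 0.428) = 0.428
A <-> (B & B) = 1 − |0.874 − 0.428| = 1 − 0.446 = 0.554
~~~(B /\ A) (+) (A <-> (B & B)) = min(1, 0.286 + 0.554) = min(1, 0.840) = 0.840

0.840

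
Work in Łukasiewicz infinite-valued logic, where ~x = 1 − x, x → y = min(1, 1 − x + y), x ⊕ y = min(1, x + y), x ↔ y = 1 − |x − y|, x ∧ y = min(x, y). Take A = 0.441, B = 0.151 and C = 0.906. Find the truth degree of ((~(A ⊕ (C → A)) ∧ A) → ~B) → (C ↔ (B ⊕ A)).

C → A = min(1, 1 − 0.906 + 0.441) = min(1, 0.535) = 0.535
A ⊕ (C → A) = min(1, 0.441 + 0.535) = min(1, 0.976) = 0.976
~(A ⊕ (C → A)) = 1 − 0.976 = 0.024
~(A ⊕ (C → A)) ∧ A = min(0.024, 0.441) = 0.024
~B = 1 − 0.151 = 0.849
(~(A ⊕ (C → A)) ∧ A) → ~B = min(1, 1 − 0.024 + 0.849) = min(1, 1.825) = 1.000
B ⊕ A = min(1, 0.151 + 0.441) = min(1, 0.592) = 0.592
C ↔ (B ⊕ A) = 1 − |0.906 − 0.592| = 1 − 0.314 = 0.686
((~(A ⊕ (C → A)) ∧ A) → ~B) → (C ↔ (B ⊕ A)) = min(1, 1 − 1.000 + 0.686) = min(1, 0.686) = 0.686

0.686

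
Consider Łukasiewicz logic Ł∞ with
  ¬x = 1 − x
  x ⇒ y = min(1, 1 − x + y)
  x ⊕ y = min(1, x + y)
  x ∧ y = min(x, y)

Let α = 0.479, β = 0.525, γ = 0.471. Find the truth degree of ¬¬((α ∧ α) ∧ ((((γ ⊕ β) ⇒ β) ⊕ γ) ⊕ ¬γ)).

α ∧ α = min(0.479, 0.479) = 0.479
γ ⊕ β = min(1, 0.471 + 0.525) = min(1, 0.996) = 0.996
(γ ⊕ β) ⇒ β = min(1, 1 − 0.996 + 0.525) = min(1, 0.529) = 0.529
((γ ⊕ β) ⇒ β) ⊕ γ = min(1, 0.529 + 0.471) = min(1, 1.000) = 1.000
¬γ = 1 − 0.471 = 0.529
(((γ ⊕ β) ⇒ β) ⊕ γ) ⊕ ¬γ = min(1, 1.000 + 0.529) = min(1, 1.529) = 1.000
(α ∧ α) ∧ ((((γ ⊕ β) ⇒ β) ⊕ γ) ⊕ ¬γ) = min(0.479, 1.000) = 0.479
¬((α ∧ α) ∧ ((((γ ⊕ β) ⇒ β) ⊕ γ) ⊕ ¬γ)) = 1 − 0.479 = 0.521
¬¬((α ∧ α) ∧ ((((γ ⊕ β) ⇒ β) ⊕ γ) ⊕ ¬γ)) = 1 − 0.521 = 0.479

0.479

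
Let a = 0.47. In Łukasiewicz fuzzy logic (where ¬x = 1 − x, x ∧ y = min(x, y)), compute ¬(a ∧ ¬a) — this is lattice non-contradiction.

¬a = 1 − 0.47 = 0.53
a ∧ ¬a = min(0.47, 0.53) = 0.47
¬(a ∧ ¬a) = 1 − 0.47 = 0.53
(The value 0.53 < 1 shows this instance is not satisfied; not a Ł∞-tautology — its value is 1 − min(a, 1−a).)

0.53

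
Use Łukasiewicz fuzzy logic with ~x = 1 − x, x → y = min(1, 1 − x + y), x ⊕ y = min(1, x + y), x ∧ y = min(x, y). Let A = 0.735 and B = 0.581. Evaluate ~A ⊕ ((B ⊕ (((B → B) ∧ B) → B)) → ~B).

~A = 1 − 0.735 = 0.265
B → B = min(1, 1 − 0.581 + 0.581) = min(1, 1.000) = 1.000
(B → B) ∧ B = min(1.000, 0.581) = 0.581
((B → B) ∧ B) → B = min(1, 1 − 0.581 + 0.581) = min(1, 1.000) = 1.000
B ⊕ (((B → B) ∧ B) → B) = min(1, 0.581 + 1.000) = min(1, 1.581) = 1.000
~B = 1 − 0.581 = 0.419
(B ⊕ (((B → B) ∧ B) → B)) → ~B = min(1, 1 − 1.000 + 0.419) = min(1, 0.419) = 0.419
~A ⊕ ((B ⊕ (((B → B) ∧ B) → B)) → ~B) = min(1, 0.265 + 0.419) = min(1, 0.684) = 0.684

0.684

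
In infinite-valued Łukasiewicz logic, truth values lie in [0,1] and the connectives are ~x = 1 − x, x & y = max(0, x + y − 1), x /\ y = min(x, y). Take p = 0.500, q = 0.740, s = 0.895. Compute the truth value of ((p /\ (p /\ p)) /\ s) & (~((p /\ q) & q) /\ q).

0.240

p /\ p = min(0.500, 0.500) = 0.500
p /\ (p /\ p) = min(0.500, 0.500) = 0.500
(p /\ (p /\ p)) /\ s = min(0.500, 0.895) = 0.500
p /\ q = min(0.500, 0.740) = 0.500
(p /\ q) & q = max(0, 0.500 + 0.740 − 1) = max(0, 0.240) = 0.240
~((p /\ q) & q) = 1 − 0.240 = 0.760
~((p /\ q) & q) /\ q = min(0.760, 0.740) = 0.740
((p /\ (p /\ p)) /\ s) & (~((p /\ q) & q) /\ q) = max(0, 0.500 + 0.740 − 1) = max(0, 0.240) = 0.240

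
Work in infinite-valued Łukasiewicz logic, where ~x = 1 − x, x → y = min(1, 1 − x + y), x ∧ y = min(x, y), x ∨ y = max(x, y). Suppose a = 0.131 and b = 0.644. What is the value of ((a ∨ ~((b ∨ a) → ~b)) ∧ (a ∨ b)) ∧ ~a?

0.288

b ∨ a = max(0.644, 0.131) = 0.644
~b = 1 − 0.644 = 0.356
(b ∨ a) → ~b = min(1, 1 − 0.644 + 0.356) = min(1, 0.712) = 0.712
~((b ∨ a) → ~b) = 1 − 0.712 = 0.288
a ∨ ~((b ∨ a) → ~b) = max(0.131, 0.288) = 0.288
a ∨ b = max(0.131, 0.644) = 0.644
(a ∨ ~((b ∨ a) → ~b)) ∧ (a ∨ b) = min(0.288, 0.644) = 0.288
~a = 1 − 0.131 = 0.869
((a ∨ ~((b ∨ a) → ~b)) ∧ (a ∨ b)) ∧ ~a = min(0.288, 0.869) = 0.288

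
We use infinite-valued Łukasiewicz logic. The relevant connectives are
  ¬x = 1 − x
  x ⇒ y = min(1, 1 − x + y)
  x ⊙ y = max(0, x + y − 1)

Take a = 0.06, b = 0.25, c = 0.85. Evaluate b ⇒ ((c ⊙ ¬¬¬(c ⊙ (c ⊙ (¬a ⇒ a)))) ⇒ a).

¬a = 1 − 0.06 = 0.94
¬a ⇒ a = min(1, 1 − 0.94 + 0.06) = min(1, 0.12) = 0.12
c ⊙ (¬a ⇒ a) = max(0, 0.85 + 0.12 − 1) = max(0, -0.03) = 0.00
c ⊙ (c ⊙ (¬a ⇒ a)) = max(0, 0.85 + 0.00 − 1) = max(0, -0.15) = 0.00
¬(c ⊙ (c ⊙ (¬a ⇒ a))) = 1 − 0.00 = 1.00
¬¬(c ⊙ (c ⊙ (¬a ⇒ a))) = 1 − 1.00 = 0.00
¬¬¬(c ⊙ (c ⊙ (¬a ⇒ a))) = 1 − 0.00 = 1.00
c ⊙ ¬¬¬(c ⊙ (c ⊙ (¬a ⇒ a))) = max(0, 0.85 + 1.00 − 1) = max(0, 0.85) = 0.85
(c ⊙ ¬¬¬(c ⊙ (c ⊙ (¬a ⇒ a)))) ⇒ a = min(1, 1 − 0.85 + 0.06) = min(1, 0.21) = 0.21
b ⇒ ((c ⊙ ¬¬¬(c ⊙ (c ⊙ (¬a ⇒ a)))) ⇒ a) = min(1, 1 − 0.25 + 0.21) = min(1, 0.96) = 0.96

0.96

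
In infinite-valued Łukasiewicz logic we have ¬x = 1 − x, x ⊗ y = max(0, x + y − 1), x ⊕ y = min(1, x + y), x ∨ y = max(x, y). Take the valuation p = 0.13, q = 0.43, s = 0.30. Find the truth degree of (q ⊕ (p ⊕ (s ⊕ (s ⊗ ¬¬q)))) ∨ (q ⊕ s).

0.86

¬q = 1 − 0.43 = 0.57
¬¬q = 1 − 0.57 = 0.43
s ⊗ ¬¬q = max(0, 0.30 + 0.43 − 1) = max(0, -0.27) = 0.00
s ⊕ (s ⊗ ¬¬q) = min(1, 0.30 + 0.00) = min(1, 0.30) = 0.30
p ⊕ (s ⊕ (s ⊗ ¬¬q)) = min(1, 0.13 + 0.30) = min(1, 0.43) = 0.43
q ⊕ (p ⊕ (s ⊕ (s ⊗ ¬¬q))) = min(1, 0.43 + 0.43) = min(1, 0.86) = 0.86
q ⊕ s = min(1, 0.43 + 0.30) = min(1, 0.73) = 0.73
(q ⊕ (p ⊕ (s ⊕ (s ⊗ ¬¬q)))) ∨ (q ⊕ s) = max(0.86, 0.73) = 0.86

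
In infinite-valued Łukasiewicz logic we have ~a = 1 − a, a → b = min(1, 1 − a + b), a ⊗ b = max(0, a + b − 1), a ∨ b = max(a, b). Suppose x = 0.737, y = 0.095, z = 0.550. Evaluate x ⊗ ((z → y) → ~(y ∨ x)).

z → y = min(1, 1 − 0.550 + 0.095) = min(1, 0.545) = 0.545
y ∨ x = max(0.095, 0.737) = 0.737
~(y ∨ x) = 1 − 0.737 = 0.263
(z → y) → ~(y ∨ x) = min(1, 1 − 0.545 + 0.263) = min(1, 0.718) = 0.718
x ⊗ ((z → y) → ~(y ∨ x)) = max(0, 0.737 + 0.718 − 1) = max(0, 0.455) = 0.455

0.455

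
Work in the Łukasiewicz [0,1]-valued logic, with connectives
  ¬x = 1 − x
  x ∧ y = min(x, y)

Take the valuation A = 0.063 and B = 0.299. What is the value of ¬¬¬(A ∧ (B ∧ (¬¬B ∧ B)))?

0.937

¬B = 1 − 0.299 = 0.701
¬¬B = 1 − 0.701 = 0.299
¬¬B ∧ B = min(0.299, 0.299) = 0.299
B ∧ (¬¬B ∧ B) = min(0.299, 0.299) = 0.299
A ∧ (B ∧ (¬¬B ∧ B)) = min(0.063, 0.299) = 0.063
¬(A ∧ (B ∧ (¬¬B ∧ B))) = 1 − 0.063 = 0.937
¬¬(A ∧ (B ∧ (¬¬B ∧ B))) = 1 − 0.937 = 0.063
¬¬¬(A ∧ (B ∧ (¬¬B ∧ B))) = 1 − 0.063 = 0.937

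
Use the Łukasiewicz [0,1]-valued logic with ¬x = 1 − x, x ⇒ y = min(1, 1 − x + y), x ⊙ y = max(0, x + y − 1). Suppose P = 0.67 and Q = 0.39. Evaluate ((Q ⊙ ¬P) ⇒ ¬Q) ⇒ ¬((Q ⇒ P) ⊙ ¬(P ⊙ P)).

¬P = 1 − 0.67 = 0.33
Q ⊙ ¬P = max(0, 0.39 + 0.33 − 1) = max(0, -0.28) = 0.00
¬Q = 1 − 0.39 = 0.61
(Q ⊙ ¬P) ⇒ ¬Q = min(1, 1 − 0.00 + 0.61) = min(1, 1.61) = 1.00
Q ⇒ P = min(1, 1 − 0.39 + 0.67) = min(1, 1.28) = 1.00
P ⊙ P = max(0, 0.67 + 0.67 − 1) = max(0, 0.34) = 0.34
¬(P ⊙ P) = 1 − 0.34 = 0.66
(Q ⇒ P) ⊙ ¬(P ⊙ P) = max(0, 1.00 + 0.66 − 1) = max(0, 0.66) = 0.66
¬((Q ⇒ P) ⊙ ¬(P ⊙ P)) = 1 − 0.66 = 0.34
((Q ⊙ ¬P) ⇒ ¬Q) ⇒ ¬((Q ⇒ P) ⊙ ¬(P ⊙ P)) = min(1, 1 − 1.00 + 0.34) = min(1, 0.34) = 0.34

0.34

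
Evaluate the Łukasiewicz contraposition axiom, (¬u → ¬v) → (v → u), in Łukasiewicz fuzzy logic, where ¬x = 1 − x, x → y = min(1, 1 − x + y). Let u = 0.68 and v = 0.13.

¬u = 1 − 0.68 = 0.32
¬v = 1 − 0.13 = 0.87
¬u → ¬v = min(1, 1 − 0.32 + 0.87) = min(1, 1.55) = 1.00
v → u = min(1, 1 − 0.13 + 0.68) = min(1, 1.55) = 1.00
(¬u → ¬v) → (v → u) = min(1, 1 − 1.00 + 1.00) = min(1, 1.00) = 1.00
(As expected: an axiom of Ł∞, always 1.)

1.00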